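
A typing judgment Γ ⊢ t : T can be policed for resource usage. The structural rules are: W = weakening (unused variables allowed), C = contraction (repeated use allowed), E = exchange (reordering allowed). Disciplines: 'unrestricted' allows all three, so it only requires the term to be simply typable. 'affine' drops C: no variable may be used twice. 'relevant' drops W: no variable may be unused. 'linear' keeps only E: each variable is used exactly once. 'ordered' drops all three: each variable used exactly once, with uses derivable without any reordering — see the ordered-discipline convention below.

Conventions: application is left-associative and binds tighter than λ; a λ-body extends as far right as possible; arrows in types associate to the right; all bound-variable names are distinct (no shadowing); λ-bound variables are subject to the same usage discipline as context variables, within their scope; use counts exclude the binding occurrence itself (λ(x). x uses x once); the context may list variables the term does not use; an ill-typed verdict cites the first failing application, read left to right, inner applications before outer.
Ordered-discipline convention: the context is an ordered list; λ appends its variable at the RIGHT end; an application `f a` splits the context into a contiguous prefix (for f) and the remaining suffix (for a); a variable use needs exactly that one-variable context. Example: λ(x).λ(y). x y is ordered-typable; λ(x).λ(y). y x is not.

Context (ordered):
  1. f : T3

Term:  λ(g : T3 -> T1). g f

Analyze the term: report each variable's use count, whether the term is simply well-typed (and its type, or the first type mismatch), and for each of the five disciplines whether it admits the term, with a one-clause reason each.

variable uses: f: 1×, g (λ-bound): 1×
uses in reading order: g, f
typing: the term checks, with type (T3 -> T1) -> T1
ordered: ✗ — needs exchange: uses follow g, f
linear: ✓ — each of f, g used exactly once
affine: ✓ — no duplicate uses among f, g
relevant: ✓ — f, g: all used, weakening unneeded
unrestricted: ✓ — simply typable at (T3 -> T1) -> T1; W, C, E all held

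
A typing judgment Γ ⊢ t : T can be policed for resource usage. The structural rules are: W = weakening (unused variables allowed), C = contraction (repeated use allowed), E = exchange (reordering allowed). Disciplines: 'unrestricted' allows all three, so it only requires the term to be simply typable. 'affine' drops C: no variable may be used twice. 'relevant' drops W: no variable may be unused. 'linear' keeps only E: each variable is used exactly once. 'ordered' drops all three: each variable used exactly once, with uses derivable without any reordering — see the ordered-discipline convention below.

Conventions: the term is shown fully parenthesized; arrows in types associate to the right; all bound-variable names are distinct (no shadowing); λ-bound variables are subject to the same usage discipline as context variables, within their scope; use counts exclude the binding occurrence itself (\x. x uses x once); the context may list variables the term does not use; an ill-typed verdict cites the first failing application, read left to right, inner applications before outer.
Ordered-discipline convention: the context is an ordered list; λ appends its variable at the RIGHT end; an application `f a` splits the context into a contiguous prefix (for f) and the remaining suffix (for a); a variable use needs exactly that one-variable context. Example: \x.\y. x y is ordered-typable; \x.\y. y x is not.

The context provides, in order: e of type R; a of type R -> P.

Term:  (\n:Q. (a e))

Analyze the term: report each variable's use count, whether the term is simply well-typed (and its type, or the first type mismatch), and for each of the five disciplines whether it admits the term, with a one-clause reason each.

usage: e=1; a=1; n (λ-bound)=0
use order (left to right): a, e
typing: the term checks, with type Q -> P
ordered ✗ (needs weakening: n unused)
linear ✗ (needs weakening: n unused)
affine ✓ (none of e, a, n used more than once)
relevant ✗ (needs weakening: n unused)
unrestricted ✓ (well-typed at Q -> P; no restrictions here)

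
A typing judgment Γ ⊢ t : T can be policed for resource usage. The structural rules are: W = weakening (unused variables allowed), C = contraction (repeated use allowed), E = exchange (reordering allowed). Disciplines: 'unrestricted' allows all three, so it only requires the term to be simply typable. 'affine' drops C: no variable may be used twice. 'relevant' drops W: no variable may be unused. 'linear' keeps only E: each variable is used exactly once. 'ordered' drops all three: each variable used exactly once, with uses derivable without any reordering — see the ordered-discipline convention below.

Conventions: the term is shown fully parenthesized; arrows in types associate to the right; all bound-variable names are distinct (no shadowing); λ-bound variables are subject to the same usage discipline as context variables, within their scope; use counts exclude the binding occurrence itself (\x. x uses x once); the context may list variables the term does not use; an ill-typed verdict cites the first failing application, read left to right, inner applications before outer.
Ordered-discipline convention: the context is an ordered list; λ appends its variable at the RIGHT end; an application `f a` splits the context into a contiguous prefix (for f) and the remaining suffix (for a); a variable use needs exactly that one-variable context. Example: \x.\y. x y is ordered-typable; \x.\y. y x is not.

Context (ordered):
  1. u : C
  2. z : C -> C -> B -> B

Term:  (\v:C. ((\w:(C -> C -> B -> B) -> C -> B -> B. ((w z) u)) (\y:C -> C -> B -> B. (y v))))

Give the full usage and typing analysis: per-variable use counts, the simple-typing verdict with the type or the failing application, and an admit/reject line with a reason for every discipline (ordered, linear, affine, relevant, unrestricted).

counts: u ×1, z ×1, v (λ-bound) ×1, w (λ-bound) ×1, y (λ-bound) ×1
left-to-right use order: w, z, u, y, v
typing: ✓ — C -> B -> B
ordered: ✗ — no contiguous prefix/suffix split fits w, z, u, y, v
linear: ✓ — exactly-once usage across u, z, v, w, y
affine: ✓ — none of u, z, v, w, y used more than once
relevant: ✓ — at least one use each (u, z, v, w, y)
unrestricted: ✓ — simply typable at C -> B -> B; W, C, E all held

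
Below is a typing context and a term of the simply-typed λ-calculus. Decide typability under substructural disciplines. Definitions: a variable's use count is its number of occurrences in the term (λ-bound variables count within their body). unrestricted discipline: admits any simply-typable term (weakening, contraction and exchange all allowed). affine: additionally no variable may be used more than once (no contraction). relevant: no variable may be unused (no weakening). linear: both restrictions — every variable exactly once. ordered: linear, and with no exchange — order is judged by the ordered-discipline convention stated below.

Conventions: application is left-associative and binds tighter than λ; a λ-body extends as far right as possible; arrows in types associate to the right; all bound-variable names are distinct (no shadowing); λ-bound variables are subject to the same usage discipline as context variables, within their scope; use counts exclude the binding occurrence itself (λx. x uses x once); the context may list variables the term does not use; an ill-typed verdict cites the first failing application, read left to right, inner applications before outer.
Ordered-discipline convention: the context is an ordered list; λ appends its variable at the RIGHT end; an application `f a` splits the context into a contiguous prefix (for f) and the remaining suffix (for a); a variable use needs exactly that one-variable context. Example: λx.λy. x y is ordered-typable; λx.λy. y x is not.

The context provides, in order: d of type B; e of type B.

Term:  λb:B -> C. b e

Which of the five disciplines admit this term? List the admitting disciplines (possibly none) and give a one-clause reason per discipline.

accepted by: affine, unrestricted
usage: d=0, e=1, b (λ-bound)=1
uses in reading order: b, e
typing: well-typed — term : (B -> C) -> C
ordered: ✗, d left unused
linear: ✗, d left unused
affine: ✓, at most one use each (d, e, b)
relevant: ✗, d left unused
unrestricted: ✓, typability at (B -> C) -> C is all that's needed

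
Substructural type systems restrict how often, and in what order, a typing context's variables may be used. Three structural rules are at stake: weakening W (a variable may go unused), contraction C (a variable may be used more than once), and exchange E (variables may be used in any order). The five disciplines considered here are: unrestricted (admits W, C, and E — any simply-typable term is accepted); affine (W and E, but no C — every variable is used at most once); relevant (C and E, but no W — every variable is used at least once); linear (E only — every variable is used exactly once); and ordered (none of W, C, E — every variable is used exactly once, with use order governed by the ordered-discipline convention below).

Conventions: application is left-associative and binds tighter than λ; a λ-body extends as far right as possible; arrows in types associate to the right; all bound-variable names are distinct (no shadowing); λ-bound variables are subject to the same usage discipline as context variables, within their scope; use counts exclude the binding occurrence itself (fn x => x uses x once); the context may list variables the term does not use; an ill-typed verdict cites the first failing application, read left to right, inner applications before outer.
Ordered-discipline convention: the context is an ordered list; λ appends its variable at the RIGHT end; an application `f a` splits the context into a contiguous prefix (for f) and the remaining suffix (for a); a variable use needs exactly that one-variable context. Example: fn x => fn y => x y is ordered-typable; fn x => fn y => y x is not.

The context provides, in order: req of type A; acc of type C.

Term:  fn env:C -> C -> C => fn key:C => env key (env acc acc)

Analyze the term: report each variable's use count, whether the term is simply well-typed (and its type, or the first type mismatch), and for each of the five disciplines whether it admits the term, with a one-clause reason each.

counts: req: 0×; acc: 2×; env (λ-bound): 2×; key (λ-bound): 1×
order of uses: env, key, env, acc, acc
typing: the term checks, with type (C -> C -> C) -> C -> C
ordered: ✗ — repeated use of acc ×2, env ×2; unused: req — weakening required
linear: ✗ — repeated use of acc ×2, env ×2; unused: req — weakening required
affine: ✗ — repeated use of acc ×2, env ×2
relevant: ✗ — unused: req — weakening required
unrestricted: ✓ — typability at (C -> C -> C) -> C -> C is all that's needed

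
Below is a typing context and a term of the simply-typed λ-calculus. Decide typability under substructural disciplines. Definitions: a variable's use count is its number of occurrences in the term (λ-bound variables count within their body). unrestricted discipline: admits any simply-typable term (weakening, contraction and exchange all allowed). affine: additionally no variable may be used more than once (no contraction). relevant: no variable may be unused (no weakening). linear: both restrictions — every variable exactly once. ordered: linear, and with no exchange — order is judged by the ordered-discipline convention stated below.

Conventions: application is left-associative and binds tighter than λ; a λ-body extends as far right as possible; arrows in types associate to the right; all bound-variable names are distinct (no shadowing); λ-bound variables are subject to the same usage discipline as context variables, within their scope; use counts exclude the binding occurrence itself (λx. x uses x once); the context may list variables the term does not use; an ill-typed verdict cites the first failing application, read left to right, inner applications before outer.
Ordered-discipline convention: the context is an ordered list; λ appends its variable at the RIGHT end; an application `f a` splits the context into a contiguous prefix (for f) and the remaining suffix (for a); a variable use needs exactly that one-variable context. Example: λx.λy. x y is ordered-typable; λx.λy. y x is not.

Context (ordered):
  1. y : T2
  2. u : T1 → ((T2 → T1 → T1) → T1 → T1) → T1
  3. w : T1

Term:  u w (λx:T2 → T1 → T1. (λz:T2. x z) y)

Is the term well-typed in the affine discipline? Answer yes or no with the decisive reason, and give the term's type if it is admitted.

yes — none of y, u, w, x, z used more than once; term : T1
usage: y: 1×, u: 1×, w: 1×, x [bound]: 1×, z [bound]: 1×
left-to-right use order: u, w, x, z, y
typing: the term checks, with type T1
across the five disciplines: ordered ✗; linear ✓; affine ✓; relevant ✓; unrestricted ✓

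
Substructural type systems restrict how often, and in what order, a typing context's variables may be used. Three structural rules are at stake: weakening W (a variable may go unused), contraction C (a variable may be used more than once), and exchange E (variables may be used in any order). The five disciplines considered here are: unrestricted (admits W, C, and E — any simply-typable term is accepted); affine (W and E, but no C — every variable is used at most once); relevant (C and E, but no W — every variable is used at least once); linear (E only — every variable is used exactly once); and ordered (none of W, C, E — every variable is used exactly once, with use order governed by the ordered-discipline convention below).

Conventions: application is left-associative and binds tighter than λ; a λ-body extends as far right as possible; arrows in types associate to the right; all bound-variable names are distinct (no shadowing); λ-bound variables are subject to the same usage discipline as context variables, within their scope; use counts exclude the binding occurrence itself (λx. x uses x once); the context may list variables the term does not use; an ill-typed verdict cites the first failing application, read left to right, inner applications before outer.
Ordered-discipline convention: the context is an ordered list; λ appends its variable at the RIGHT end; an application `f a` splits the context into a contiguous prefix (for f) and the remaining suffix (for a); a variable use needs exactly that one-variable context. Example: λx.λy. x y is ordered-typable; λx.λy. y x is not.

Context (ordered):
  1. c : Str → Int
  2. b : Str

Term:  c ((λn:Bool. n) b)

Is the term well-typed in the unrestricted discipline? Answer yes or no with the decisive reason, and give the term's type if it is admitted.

no — fails simple typing
usage: c=1, b=1, n [bound]=1
order of uses: c, n, b
typing: ill-typed: an argument Str mismatches the expected Bool
across the five disciplines: ordered ✗ | linear ✗ | affine ✗ | relevant ✗ | unrestricted ✗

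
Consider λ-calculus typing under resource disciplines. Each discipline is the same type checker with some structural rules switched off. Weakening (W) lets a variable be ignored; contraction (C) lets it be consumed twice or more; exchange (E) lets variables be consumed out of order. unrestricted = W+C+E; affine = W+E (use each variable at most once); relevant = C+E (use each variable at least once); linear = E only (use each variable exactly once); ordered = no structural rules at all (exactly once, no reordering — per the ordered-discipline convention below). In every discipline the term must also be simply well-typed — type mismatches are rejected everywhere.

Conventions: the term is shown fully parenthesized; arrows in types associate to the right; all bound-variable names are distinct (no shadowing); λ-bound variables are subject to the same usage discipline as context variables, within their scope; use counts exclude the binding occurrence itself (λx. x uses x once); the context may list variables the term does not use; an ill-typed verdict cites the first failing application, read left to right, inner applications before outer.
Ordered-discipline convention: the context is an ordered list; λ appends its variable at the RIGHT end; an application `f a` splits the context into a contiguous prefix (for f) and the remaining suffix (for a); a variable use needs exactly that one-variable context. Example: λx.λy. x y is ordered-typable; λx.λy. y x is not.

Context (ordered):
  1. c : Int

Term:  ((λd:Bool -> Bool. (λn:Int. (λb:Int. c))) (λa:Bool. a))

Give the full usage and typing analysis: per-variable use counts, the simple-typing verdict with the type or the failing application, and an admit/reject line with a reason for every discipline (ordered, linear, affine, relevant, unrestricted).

usage: c: 1; d [bound]: 0; n [bound]: 0; b [bound]: 0; a [bound]: 1
use order (left to right): c, a
typing: well-typed — term : Int -> Int -> Int
ordered ✗ (needs weakening: d, n, b unused)
linear ✗ (needs weakening: d, n, b unused)
affine ✓ (no duplicate uses among c, d, n, b, a)
relevant ✗ (needs weakening: d, n, b unused)
unrestricted ✓ (typability at Int -> Int -> Int is all that's needed)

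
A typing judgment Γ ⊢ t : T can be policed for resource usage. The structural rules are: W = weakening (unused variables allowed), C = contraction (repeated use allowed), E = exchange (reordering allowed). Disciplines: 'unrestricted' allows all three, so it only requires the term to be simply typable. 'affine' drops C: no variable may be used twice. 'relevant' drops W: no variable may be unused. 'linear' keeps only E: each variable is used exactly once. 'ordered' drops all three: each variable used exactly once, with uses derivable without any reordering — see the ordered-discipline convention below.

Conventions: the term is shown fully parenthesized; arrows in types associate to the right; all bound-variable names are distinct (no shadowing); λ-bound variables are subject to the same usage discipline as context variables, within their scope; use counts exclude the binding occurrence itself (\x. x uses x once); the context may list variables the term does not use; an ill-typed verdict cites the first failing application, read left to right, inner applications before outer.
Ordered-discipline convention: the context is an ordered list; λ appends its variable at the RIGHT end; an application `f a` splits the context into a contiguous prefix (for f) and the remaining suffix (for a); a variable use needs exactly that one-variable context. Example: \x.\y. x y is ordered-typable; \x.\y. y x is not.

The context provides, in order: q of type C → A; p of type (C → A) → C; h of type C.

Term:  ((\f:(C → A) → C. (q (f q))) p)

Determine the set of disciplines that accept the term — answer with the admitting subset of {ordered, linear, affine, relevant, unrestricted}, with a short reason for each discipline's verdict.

admitted by: unrestricted
usage: q: 2; p: 1; h: 0; f [bound]: 1
use order (left to right): q, f, q, p
typing: ✓ — A
ordered: ✗ — q ×2 used more than once (contraction); h never used (weakening)
linear: ✗ — q ×2 used more than once (contraction); h never used (weakening)
affine: ✗ — q ×2 used more than once (contraction)
relevant: ✗ — h never used (weakening)
unrestricted: ✓ — type-checks (A) and nothing is barred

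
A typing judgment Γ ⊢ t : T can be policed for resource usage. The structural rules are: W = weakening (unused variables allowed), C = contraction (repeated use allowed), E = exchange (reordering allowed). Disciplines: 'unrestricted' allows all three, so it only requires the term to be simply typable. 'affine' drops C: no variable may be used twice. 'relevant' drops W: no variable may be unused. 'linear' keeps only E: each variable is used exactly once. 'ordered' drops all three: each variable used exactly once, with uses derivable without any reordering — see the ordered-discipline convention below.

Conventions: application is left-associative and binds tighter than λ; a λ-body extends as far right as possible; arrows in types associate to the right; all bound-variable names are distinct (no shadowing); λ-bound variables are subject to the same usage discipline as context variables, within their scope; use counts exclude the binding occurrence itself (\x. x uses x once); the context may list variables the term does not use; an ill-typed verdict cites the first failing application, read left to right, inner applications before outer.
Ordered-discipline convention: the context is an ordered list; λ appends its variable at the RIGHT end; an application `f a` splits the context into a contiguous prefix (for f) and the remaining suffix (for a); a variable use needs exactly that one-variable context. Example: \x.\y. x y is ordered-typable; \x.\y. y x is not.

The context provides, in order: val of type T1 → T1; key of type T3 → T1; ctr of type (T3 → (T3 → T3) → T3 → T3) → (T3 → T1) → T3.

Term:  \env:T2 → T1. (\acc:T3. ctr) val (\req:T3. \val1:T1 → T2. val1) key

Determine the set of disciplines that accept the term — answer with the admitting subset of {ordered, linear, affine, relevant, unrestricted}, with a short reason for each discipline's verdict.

admitted by: none
use counts: val=1; key=1; ctr=1; env (λ-bound)=0; acc (λ-bound)=0; req (λ-bound)=0; val1 (λ-bound)=1
order of uses: ctr, val, val1, key
typing: ill-typed: an application expects T3 but receives T1 → T1
ordered: ✗, a type mismatch blocks all five
linear: ✗, the type mismatch rejects it
affine: ✗, not simply typable
relevant: ✗, fails simple typing
unrestricted: ✗, a type mismatch blocks all five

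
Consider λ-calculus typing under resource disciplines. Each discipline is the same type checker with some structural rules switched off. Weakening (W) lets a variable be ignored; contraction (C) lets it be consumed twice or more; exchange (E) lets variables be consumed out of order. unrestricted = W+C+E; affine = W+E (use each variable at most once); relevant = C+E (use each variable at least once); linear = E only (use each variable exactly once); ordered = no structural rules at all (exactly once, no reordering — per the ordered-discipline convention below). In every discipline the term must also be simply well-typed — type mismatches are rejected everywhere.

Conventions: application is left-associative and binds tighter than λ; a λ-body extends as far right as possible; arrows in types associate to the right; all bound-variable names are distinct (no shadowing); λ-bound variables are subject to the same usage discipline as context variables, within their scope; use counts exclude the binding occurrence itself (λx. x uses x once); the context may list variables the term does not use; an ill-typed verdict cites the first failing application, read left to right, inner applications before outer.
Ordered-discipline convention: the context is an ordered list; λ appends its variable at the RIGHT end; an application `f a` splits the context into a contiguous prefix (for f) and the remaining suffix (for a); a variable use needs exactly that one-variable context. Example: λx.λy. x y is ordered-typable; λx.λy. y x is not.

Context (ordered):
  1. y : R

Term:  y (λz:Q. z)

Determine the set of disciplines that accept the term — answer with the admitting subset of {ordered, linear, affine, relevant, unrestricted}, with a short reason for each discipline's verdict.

admitting disciplines: none
variable uses: y: 1; z (bound): 1
order of uses: y, z
typing: ill-typed: can't apply a value of type R
ordered ✗ (the type mismatch rejects it)
linear ✗ (not simply typable)
affine ✗ (fails simple typing)
relevant ✗ (a type mismatch blocks all five)
unrestricted ✗ (the type mismatch rejects it)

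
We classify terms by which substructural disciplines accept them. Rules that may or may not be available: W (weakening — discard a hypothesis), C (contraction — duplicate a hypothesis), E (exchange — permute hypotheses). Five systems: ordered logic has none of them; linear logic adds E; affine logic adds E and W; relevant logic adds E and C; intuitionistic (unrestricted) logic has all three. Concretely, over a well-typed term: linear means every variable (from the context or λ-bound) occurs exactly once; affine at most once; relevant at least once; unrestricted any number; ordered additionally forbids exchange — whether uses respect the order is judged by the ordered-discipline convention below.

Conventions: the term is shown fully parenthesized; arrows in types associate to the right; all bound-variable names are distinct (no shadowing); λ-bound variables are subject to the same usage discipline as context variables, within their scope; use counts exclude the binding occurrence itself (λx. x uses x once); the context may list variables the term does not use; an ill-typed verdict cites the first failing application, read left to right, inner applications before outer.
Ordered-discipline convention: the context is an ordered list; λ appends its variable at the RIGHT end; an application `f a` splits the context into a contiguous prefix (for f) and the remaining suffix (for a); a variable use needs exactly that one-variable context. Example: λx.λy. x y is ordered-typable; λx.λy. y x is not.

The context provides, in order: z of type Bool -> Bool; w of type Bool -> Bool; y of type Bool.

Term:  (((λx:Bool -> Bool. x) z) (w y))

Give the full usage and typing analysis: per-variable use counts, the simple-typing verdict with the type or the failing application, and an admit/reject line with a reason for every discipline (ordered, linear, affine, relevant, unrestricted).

usage: z=1; w=1; y=1; x [bound]=1
uses in reading order: x, z, w, y
typing: the term checks, with type Bool
ordered: ✓ — single-use (z, w, y, x), ordered derivation ok
linear: ✓ — z, w, y, x: one use apiece
affine: ✓ — no duplicate uses among z, w, y, x
relevant: ✓ — at least one use each (z, w, y, x)
unrestricted: ✓ — typability at Bool is all that's needed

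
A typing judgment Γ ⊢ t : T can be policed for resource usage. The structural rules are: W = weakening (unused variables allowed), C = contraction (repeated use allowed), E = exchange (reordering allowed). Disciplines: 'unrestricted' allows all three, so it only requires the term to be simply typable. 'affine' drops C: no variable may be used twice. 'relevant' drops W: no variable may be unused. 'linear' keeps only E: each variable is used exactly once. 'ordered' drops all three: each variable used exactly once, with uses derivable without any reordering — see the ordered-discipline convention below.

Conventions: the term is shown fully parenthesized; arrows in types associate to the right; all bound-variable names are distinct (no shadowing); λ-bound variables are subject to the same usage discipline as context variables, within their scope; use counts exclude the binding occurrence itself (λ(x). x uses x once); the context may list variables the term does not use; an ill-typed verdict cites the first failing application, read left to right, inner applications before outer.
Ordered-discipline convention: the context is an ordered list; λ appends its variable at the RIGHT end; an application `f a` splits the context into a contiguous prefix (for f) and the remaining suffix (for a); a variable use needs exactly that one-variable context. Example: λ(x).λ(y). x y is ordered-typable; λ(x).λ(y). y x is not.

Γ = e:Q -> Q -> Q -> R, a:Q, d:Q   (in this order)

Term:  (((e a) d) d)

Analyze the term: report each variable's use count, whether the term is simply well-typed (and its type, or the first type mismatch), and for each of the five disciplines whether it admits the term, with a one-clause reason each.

use counts: e: 1×, a: 1×, d: 2×
order of uses: e, a, d, d
typing: well-typed at R
ordered: ✗, repeated use of d ×2
linear: ✗, repeated use of d ×2
affine: ✗, repeated use of d ×2
relevant: ✓, every one of e, a, d appears
unrestricted: ✓, simply typable at R; W, C, E all held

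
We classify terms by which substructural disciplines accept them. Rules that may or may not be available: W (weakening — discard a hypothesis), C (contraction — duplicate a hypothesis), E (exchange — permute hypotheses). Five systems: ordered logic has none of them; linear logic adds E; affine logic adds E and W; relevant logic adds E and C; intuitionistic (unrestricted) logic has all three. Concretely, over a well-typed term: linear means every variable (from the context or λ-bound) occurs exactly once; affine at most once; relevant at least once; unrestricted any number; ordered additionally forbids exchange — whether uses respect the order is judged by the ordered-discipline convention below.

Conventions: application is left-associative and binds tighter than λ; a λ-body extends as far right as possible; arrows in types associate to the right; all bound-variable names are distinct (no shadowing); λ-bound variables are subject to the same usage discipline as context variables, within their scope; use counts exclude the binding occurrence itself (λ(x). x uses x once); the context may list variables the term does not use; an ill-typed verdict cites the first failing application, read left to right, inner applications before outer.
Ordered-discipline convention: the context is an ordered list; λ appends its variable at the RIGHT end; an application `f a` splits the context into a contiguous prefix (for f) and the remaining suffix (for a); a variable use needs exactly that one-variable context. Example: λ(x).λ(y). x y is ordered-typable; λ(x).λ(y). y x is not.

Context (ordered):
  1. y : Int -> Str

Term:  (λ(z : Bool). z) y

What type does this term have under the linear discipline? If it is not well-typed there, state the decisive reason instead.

not well-typed under linear — the type mismatch rejects it
counts: y ×1, z (λ-bound) ×1
left-to-right use order: z, y
typing: ill-typed: a function awaiting Bool gets Int -> Str
summary: ordered ✗; linear ✗; affine ✗; relevant ✗; unrestricted ✗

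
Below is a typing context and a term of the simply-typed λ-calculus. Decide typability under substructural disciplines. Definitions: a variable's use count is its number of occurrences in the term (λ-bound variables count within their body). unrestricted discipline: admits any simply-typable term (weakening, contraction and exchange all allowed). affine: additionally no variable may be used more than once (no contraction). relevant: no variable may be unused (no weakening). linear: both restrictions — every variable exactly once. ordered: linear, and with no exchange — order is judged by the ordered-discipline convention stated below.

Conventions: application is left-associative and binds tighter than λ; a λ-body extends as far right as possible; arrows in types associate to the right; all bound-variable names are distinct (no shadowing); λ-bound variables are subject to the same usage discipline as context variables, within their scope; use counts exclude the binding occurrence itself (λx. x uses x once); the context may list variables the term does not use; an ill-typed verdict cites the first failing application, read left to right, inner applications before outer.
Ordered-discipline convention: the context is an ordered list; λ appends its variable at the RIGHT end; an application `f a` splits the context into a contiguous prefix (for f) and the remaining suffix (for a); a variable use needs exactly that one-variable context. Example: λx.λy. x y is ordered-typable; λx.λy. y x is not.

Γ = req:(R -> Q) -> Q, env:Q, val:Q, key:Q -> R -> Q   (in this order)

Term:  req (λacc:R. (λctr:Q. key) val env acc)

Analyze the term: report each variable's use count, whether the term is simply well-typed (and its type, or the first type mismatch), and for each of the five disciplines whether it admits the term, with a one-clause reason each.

use counts: req=1, env=1, val=1, key=1, acc [bound]=1, ctr [bound]=0
order of uses: req, key, val, env, acc
typing: the term checks, with type Q
ordered: ✗ — needs weakening: ctr unused
linear: ✗ — needs weakening: ctr unused
affine: ✓ — none of req, env, val, key, acc, ctr used more than once
relevant: ✗ — needs weakening: ctr unused
unrestricted: ✓ — well-typed at Q; no restrictions here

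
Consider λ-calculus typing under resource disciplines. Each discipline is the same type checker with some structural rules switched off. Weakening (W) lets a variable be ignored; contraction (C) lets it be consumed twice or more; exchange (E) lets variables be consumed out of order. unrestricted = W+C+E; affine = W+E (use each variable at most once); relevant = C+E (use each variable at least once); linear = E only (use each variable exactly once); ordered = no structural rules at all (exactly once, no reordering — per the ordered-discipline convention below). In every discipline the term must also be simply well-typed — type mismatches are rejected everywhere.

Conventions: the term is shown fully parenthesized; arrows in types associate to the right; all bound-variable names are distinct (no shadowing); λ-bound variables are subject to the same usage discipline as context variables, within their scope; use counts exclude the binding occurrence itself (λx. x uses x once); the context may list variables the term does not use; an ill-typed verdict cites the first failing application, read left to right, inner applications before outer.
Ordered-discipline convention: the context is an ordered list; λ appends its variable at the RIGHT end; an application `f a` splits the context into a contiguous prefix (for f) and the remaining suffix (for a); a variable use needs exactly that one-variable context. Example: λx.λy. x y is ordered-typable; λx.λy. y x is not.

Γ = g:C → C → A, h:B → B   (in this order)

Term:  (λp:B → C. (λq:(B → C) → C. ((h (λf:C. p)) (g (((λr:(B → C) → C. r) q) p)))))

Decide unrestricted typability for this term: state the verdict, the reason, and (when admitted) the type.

no — fails simple typing
usage: g=1; h=1; p (λ-bound)=2; q (λ-bound)=1; f (λ-bound)=0; r (λ-bound)=1
use order (left to right): h, p, g, r, q, p
typing: ill-typed: a function awaiting B gets C → B → C
summary: ordered ✗, linear ✗, affine ✗, relevant ✗, unrestricted ✗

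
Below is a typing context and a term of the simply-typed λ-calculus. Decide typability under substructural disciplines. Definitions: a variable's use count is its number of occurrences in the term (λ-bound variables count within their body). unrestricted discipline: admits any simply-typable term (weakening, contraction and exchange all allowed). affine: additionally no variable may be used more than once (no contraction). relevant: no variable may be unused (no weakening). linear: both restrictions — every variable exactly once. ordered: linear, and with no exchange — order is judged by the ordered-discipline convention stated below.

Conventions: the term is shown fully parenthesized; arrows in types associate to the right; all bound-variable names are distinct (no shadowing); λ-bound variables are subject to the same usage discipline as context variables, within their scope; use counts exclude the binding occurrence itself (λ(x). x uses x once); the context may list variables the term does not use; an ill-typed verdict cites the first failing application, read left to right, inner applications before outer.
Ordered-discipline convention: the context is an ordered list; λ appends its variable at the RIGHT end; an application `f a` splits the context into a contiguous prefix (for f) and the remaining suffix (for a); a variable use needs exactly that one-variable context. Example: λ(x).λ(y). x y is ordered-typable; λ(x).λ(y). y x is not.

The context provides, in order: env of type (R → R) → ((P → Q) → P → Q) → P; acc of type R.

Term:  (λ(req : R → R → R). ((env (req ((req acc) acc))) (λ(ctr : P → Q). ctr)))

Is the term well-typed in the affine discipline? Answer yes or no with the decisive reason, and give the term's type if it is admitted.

no — repeated use of acc ×2, req ×2
usage: env: 1×; acc: 2×; req [bound]: 2×; ctr [bound]: 1×
use order (left to right): env, req, req, acc, acc, ctr
typing: well-typed at (R → R → R) → P
per-discipline verdicts: ordered ✗, linear ✗, affine ✗, relevant ✓, unrestricted ✓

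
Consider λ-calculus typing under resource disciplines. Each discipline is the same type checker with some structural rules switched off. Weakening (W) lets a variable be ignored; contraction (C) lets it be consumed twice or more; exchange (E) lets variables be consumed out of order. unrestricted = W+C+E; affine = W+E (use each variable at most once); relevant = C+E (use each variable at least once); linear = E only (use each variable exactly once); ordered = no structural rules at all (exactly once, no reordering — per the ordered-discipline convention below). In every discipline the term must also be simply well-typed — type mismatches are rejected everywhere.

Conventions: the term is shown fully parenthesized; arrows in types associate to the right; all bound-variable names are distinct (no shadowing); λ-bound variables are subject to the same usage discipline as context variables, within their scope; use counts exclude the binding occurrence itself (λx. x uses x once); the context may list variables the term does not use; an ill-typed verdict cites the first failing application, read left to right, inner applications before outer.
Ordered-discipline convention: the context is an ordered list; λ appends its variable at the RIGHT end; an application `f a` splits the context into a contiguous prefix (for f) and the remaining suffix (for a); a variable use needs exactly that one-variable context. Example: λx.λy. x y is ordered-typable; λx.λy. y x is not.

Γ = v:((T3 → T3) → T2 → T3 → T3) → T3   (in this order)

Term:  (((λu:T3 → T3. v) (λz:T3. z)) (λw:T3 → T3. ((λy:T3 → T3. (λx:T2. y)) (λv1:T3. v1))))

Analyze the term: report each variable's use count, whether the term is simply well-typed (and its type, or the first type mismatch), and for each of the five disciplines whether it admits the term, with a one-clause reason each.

use counts: v=1; u (bound)=0; z (bound)=1; w (bound)=0; y (bound)=1; x (bound)=0; v1 (bound)=1
use order (left to right): v, z, y, v1
typing: ✓ — T3
ordered ✗ (unused: u, w, x — weakening required)
linear ✗ (unused: u, w, x — weakening required)
affine ✓ (at most one use each (v, u, z, w, y, x, v1))
relevant ✗ (unused: u, w, x — weakening required)
unrestricted ✓ (typability at T3 is all that's needed)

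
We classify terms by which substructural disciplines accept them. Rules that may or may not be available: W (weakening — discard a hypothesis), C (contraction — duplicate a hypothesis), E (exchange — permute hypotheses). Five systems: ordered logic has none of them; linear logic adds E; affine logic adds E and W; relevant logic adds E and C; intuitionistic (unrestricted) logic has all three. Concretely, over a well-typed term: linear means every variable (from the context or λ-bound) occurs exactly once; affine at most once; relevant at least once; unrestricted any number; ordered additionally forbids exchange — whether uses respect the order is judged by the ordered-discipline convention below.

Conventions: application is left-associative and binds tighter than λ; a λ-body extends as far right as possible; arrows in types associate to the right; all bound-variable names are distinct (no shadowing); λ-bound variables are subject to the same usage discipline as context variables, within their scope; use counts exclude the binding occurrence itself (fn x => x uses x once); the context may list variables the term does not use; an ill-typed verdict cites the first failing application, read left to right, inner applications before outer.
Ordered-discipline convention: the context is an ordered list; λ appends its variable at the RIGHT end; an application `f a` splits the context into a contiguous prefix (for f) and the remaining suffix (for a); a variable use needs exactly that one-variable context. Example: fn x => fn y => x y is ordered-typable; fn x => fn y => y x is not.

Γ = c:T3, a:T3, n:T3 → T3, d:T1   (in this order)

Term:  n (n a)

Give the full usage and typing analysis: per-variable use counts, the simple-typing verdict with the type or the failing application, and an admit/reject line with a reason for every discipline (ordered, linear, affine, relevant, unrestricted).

use counts: c=0, a=1, n=2, d=0
use order (left to right): n, n, a
typing: well-typed — term : T3
ordered: ✗ — uses contraction: n ×2; c, d never used (weakening)
linear: ✗ — uses contraction: n ×2; c, d never used (weakening)
affine: ✗ — uses contraction: n ×2
relevant: ✗ — c, d never used (weakening)
unrestricted: ✓ — well-typed at T3; no restrictions here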